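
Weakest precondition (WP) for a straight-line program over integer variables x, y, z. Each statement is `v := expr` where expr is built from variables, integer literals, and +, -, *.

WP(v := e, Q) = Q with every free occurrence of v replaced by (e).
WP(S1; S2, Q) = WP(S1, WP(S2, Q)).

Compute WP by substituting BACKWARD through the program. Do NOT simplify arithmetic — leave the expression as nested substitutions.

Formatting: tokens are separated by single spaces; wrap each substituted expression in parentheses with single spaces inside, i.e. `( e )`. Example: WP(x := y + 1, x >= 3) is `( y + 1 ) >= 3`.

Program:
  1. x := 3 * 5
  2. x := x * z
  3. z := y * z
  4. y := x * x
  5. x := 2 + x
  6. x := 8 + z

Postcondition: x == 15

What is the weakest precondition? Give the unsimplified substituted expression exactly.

post: x == 15
stmt 6: x := 8 + z  -- replace 1 occurrence(s) of x with (8 + z)
  => ( 8 + z ) == 15
stmt 5: x := 2 + x  -- replace 0 occurrence(s) of x with (2 + x)
  => ( 8 + z ) == 15
stmt 4: y := x * x  -- replace 0 occurrence(s) of y with (x * x)
  => ( 8 + z ) == 15
stmt 3: z := y * z  -- replace 1 occurrence(s) of z with (y * z)
  => ( 8 + ( y * z ) ) == 15
stmt 2: x := x * z  -- replace 0 occurrence(s) of x with (x * z)
  => ( 8 + ( y * z ) ) == 15
stmt 1: x := 3 * 5  -- replace 0 occurrence(s) of x with (3 * 5)
  => ( 8 + ( y * z ) ) == 15

Answer: ( 8 + ( y * z ) ) == 15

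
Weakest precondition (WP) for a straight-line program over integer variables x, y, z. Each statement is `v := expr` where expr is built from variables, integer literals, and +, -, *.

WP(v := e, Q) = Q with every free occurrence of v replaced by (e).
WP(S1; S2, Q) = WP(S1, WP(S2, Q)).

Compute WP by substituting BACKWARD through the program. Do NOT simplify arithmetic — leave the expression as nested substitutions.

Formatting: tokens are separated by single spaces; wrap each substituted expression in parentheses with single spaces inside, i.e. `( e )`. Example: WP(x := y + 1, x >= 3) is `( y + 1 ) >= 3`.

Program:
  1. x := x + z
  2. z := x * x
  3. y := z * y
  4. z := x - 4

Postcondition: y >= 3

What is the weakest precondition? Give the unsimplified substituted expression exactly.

Answer: ( ( ( x + z ) * ( x + z ) ) * y ) >= 3

Derivation:
post: y >= 3
stmt 4: z := x - 4  -- replace 0 occurrence(s) of z with (x - 4)
  => y >= 3
stmt 3: y := z * y  -- replace 1 occurrence(s) of y with (z * y)
  => ( z * y ) >= 3
stmt 2: z := x * x  -- replace 1 occurrence(s) of z with (x * x)
  => ( ( x * x ) * y ) >= 3
stmt 1: x := x + z  -- replace 2 occurrence(s) of x with (x + z)
  => ( ( ( x + z ) * ( x + z ) ) * y ) >= 3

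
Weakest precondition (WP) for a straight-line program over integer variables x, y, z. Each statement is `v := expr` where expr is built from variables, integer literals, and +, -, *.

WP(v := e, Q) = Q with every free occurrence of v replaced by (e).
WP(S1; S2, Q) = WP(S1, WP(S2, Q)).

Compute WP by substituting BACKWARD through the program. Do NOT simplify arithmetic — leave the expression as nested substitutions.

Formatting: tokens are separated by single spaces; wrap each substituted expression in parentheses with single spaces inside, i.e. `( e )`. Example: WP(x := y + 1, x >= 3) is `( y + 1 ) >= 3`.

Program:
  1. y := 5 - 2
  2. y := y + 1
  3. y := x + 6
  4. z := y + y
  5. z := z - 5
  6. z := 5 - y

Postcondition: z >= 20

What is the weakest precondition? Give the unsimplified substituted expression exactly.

post: z >= 20
stmt 6: z := 5 - y  -- replace 1 occurrence(s) of z with (5 - y)
  => ( 5 - y ) >= 20
stmt 5: z := z - 5  -- replace 0 occurrence(s) of z with (z - 5)
  => ( 5 - y ) >= 20
stmt 4: z := y + y  -- replace 0 occurrence(s) of z with (y + y)
  => ( 5 - y ) >= 20
stmt 3: y := x + 6  -- replace 1 occurrence(s) of y with (x + 6)
  => ( 5 - ( x + 6 ) ) >= 20
stmt 2: y := y + 1  -- replace 0 occurrence(s) of y with (y + 1)
  => ( 5 - ( x + 6 ) ) >= 20
stmt 1: y := 5 - 2  -- replace 0 occurrence(s) of y with (5 - 2)
  => ( 5 - ( x + 6 ) ) >= 20

Answer: ( 5 - ( x + 6 ) ) >= 20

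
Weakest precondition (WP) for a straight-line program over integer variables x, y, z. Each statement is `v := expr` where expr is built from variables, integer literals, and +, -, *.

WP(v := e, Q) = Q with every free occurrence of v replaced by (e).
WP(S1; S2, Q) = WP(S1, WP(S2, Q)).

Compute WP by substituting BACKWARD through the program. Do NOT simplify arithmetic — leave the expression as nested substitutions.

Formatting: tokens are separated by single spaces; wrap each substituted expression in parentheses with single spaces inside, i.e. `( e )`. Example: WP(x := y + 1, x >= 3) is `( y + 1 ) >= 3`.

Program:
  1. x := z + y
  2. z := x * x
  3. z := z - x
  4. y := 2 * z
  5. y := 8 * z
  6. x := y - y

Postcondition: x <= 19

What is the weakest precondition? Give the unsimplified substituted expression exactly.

post: x <= 19
stmt 6: x := y - y  -- replace 1 occurrence(s) of x with (y - y)
  => ( y - y ) <= 19
stmt 5: y := 8 * z  -- replace 2 occurrence(s) of y with (8 * z)
  => ( ( 8 * z ) - ( 8 * z ) ) <= 19
stmt 4: y := 2 * z  -- replace 0 occurrence(s) of y with (2 * z)
  => ( ( 8 * z ) - ( 8 * z ) ) <= 19
stmt 3: z := z - x  -- replace 2 occurrence(s) of z with (z - x)
  => ( ( 8 * ( z - x ) ) - ( 8 * ( z - x ) ) ) <= 19
stmt 2: z := x * x  -- replace 2 occurrence(s) of z with (x * x)
  => ( ( 8 * ( ( x * x ) - x ) ) - ( 8 * ( ( x * x ) - x ) ) ) <= 19
stmt 1: x := z + y  -- replace 6 occurrence(s) of x with (z + y)
  => ( ( 8 * ( ( ( z + y ) * ( z + y ) ) - ( z + y ) ) ) - ( 8 * ( ( ( z + y ) * ( z + y ) ) - ( z + y ) ) ) ) <= 19

Answer: ( ( 8 * ( ( ( z + y ) * ( z + y ) ) - ( z + y ) ) ) - ( 8 * ( ( ( z + y ) * ( z + y ) ) - ( z + y ) ) ) ) <= 19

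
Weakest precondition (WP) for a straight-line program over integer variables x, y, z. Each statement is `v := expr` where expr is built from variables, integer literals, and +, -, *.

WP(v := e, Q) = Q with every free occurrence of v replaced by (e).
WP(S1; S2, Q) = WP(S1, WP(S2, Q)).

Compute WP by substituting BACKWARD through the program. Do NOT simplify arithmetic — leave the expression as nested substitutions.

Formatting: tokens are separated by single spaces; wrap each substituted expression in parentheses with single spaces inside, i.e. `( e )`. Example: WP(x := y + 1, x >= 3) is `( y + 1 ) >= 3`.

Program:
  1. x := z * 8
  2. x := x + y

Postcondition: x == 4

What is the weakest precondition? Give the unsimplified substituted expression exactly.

post: x == 4
stmt 2: x := x + y  -- replace 1 occurrence(s) of x with (x + y)
  => ( x + y ) == 4
stmt 1: x := z * 8  -- replace 1 occurrence(s) of x with (z * 8)
  => ( ( z * 8 ) + y ) == 4

Answer: ( ( z * 8 ) + y ) == 4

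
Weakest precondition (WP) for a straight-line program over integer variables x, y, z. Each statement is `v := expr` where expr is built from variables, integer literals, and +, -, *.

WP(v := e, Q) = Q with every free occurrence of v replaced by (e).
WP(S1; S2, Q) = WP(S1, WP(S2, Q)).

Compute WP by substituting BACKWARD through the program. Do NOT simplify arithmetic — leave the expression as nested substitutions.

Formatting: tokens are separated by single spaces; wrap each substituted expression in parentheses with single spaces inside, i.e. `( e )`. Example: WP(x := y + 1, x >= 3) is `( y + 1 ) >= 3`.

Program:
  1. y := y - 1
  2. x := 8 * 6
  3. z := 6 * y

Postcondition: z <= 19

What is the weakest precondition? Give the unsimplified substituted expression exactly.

post: z <= 19
stmt 3: z := 6 * y  -- replace 1 occurrence(s) of z with (6 * y)
  => ( 6 * y ) <= 19
stmt 2: x := 8 * 6  -- replace 0 occurrence(s) of x with (8 * 6)
  => ( 6 * y ) <= 19
stmt 1: y := y - 1  -- replace 1 occurrence(s) of y with (y - 1)
  => ( 6 * ( y - 1 ) ) <= 19

Answer: ( 6 * ( y - 1 ) ) <= 19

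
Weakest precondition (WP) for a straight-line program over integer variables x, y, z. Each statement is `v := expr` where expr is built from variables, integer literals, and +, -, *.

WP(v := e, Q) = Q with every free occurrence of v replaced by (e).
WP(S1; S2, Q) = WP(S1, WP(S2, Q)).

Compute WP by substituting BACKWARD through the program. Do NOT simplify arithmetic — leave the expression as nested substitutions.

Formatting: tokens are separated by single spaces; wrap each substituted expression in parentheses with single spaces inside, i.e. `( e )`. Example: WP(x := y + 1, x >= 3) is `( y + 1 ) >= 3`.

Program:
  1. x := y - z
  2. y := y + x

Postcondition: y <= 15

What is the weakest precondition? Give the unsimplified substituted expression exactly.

Answer: ( y + ( y - z ) ) <= 15

Derivation:
post: y <= 15
stmt 2: y := y + x  -- replace 1 occurrence(s) of y with (y + x)
  => ( y + x ) <= 15
stmt 1: x := y - z  -- replace 1 occurrence(s) of x with (y - z)
  => ( y + ( y - z ) ) <= 15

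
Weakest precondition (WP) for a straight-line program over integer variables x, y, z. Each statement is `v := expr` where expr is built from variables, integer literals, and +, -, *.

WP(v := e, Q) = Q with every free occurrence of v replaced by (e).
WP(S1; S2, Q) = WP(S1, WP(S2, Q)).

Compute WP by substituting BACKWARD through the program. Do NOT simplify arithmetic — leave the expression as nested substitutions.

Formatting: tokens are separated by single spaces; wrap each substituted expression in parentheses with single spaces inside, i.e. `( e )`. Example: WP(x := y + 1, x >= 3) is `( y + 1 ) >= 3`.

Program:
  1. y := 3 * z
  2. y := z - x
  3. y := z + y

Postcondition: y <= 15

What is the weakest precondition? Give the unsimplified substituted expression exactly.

Answer: ( z + ( z - x ) ) <= 15

Derivation:
post: y <= 15
stmt 3: y := z + y  -- replace 1 occurrence(s) of y with (z + y)
  => ( z + y ) <= 15
stmt 2: y := z - x  -- replace 1 occurrence(s) of y with (z - x)
  => ( z + ( z - x ) ) <= 15
stmt 1: y := 3 * z  -- replace 0 occurrence(s) of y with (3 * z)
  => ( z + ( z - x ) ) <= 15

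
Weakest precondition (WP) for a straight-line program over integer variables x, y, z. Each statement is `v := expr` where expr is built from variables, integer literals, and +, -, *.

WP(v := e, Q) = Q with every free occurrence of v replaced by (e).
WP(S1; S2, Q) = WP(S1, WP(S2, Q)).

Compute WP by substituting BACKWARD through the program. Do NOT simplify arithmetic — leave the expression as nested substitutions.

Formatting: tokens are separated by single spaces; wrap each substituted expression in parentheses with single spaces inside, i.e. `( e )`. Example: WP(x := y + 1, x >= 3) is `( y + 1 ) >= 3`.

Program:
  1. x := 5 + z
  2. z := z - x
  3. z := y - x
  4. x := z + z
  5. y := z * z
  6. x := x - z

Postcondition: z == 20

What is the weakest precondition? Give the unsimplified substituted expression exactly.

post: z == 20
stmt 6: x := x - z  -- replace 0 occurrence(s) of x with (x - z)
  => z == 20
stmt 5: y := z * z  -- replace 0 occurrence(s) of y with (z * z)
  => z == 20
stmt 4: x := z + z  -- replace 0 occurrence(s) of x with (z + z)
  => z == 20
stmt 3: z := y - x  -- replace 1 occurrence(s) of z with (y - x)
  => ( y - x ) == 20
stmt 2: z := z - x  -- replace 0 occurrence(s) of z with (z - x)
  => ( y - x ) == 20
stmt 1: x := 5 + z  -- replace 1 occurrence(s) of x with (5 + z)
  => ( y - ( 5 + z ) ) == 20

Answer: ( y - ( 5 + z ) ) == 20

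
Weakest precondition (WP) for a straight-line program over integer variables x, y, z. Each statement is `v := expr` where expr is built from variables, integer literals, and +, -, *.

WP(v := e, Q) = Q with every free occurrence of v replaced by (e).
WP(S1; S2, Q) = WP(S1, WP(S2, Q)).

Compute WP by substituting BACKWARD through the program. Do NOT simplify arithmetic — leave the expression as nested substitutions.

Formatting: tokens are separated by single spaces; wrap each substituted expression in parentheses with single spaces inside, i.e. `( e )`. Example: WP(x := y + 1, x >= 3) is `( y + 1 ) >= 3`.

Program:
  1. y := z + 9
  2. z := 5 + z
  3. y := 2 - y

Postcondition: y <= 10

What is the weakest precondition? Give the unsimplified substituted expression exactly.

Answer: ( 2 - ( z + 9 ) ) <= 10

Derivation:
post: y <= 10
stmt 3: y := 2 - y  -- replace 1 occurrence(s) of y with (2 - y)
  => ( 2 - y ) <= 10
stmt 2: z := 5 + z  -- replace 0 occurrence(s) of z with (5 + z)
  => ( 2 - y ) <= 10
stmt 1: y := z + 9  -- replace 1 occurrence(s) of y with (z + 9)
  => ( 2 - ( z + 9 ) ) <= 10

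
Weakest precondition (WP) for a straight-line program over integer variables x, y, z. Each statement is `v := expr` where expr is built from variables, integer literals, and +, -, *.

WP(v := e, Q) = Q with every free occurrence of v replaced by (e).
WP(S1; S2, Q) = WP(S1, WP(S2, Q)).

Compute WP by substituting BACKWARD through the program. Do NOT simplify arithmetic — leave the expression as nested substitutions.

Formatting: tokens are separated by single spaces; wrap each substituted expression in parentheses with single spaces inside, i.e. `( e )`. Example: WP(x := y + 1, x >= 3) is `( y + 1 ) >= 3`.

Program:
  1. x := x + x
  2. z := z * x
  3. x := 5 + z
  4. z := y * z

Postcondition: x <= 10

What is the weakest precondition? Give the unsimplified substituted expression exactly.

post: x <= 10
stmt 4: z := y * z  -- replace 0 occurrence(s) of z with (y * z)
  => x <= 10
stmt 3: x := 5 + z  -- replace 1 occurrence(s) of x with (5 + z)
  => ( 5 + z ) <= 10
stmt 2: z := z * x  -- replace 1 occurrence(s) of z with (z * x)
  => ( 5 + ( z * x ) ) <= 10
stmt 1: x := x + x  -- replace 1 occurrence(s) of x with (x + x)
  => ( 5 + ( z * ( x + x ) ) ) <= 10

Answer: ( 5 + ( z * ( x + x ) ) ) <= 10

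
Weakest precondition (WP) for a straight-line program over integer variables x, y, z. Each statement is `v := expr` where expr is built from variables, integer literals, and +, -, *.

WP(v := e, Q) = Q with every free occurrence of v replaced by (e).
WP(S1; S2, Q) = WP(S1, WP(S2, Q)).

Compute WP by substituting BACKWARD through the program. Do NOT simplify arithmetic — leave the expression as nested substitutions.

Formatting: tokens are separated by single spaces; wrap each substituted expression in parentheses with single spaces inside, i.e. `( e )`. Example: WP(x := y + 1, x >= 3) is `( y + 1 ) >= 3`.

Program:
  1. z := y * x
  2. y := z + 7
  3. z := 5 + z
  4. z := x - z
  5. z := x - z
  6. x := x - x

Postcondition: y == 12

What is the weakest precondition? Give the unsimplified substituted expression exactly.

post: y == 12
stmt 6: x := x - x  -- replace 0 occurrence(s) of x with (x - x)
  => y == 12
stmt 5: z := x - z  -- replace 0 occurrence(s) of z with (x - z)
  => y == 12
stmt 4: z := x - z  -- replace 0 occurrence(s) of z with (x - z)
  => y == 12
stmt 3: z := 5 + z  -- replace 0 occurrence(s) of z with (5 + z)
  => y == 12
stmt 2: y := z + 7  -- replace 1 occurrence(s) of y with (z + 7)
  => ( z + 7 ) == 12
stmt 1: z := y * x  -- replace 1 occurrence(s) of z with (y * x)
  => ( ( y * x ) + 7 ) == 12

Answer: ( ( y * x ) + 7 ) == 12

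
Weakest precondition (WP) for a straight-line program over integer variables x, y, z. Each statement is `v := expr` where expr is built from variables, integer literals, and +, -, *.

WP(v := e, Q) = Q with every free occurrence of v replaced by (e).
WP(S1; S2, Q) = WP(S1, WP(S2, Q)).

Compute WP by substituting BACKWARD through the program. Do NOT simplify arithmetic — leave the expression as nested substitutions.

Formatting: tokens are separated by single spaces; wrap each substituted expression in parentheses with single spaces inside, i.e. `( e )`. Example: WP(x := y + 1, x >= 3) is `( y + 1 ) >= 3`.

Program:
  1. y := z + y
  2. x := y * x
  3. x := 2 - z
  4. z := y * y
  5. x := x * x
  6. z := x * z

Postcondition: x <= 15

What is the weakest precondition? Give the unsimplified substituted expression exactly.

post: x <= 15
stmt 6: z := x * z  -- replace 0 occurrence(s) of z with (x * z)
  => x <= 15
stmt 5: x := x * x  -- replace 1 occurrence(s) of x with (x * x)
  => ( x * x ) <= 15
stmt 4: z := y * y  -- replace 0 occurrence(s) of z with (y * y)
  => ( x * x ) <= 15
stmt 3: x := 2 - z  -- replace 2 occurrence(s) of x with (2 - z)
  => ( ( 2 - z ) * ( 2 - z ) ) <= 15
stmt 2: x := y * x  -- replace 0 occurrence(s) of x with (y * x)
  => ( ( 2 - z ) * ( 2 - z ) ) <= 15
stmt 1: y := z + y  -- replace 0 occurrence(s) of y with (z + y)
  => ( ( 2 - z ) * ( 2 - z ) ) <= 15

Answer: ( ( 2 - z ) * ( 2 - z ) ) <= 15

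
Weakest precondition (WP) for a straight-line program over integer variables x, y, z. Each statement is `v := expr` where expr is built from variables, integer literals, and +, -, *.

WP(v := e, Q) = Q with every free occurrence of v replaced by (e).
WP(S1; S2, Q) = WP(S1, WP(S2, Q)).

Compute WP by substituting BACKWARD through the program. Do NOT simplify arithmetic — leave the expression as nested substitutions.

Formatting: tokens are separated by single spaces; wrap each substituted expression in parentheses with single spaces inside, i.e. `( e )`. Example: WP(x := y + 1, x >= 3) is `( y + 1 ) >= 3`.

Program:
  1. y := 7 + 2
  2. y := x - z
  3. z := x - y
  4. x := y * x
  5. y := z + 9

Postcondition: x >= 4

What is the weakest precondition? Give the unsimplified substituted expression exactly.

post: x >= 4
stmt 5: y := z + 9  -- replace 0 occurrence(s) of y with (z + 9)
  => x >= 4
stmt 4: x := y * x  -- replace 1 occurrence(s) of x with (y * x)
  => ( y * x ) >= 4
stmt 3: z := x - y  -- replace 0 occurrence(s) of z with (x - y)
  => ( y * x ) >= 4
stmt 2: y := x - z  -- replace 1 occurrence(s) of y with (x - z)
  => ( ( x - z ) * x ) >= 4
stmt 1: y := 7 + 2  -- replace 0 occurrence(s) of y with (7 + 2)
  => ( ( x - z ) * x ) >= 4

Answer: ( ( x - z ) * x ) >= 4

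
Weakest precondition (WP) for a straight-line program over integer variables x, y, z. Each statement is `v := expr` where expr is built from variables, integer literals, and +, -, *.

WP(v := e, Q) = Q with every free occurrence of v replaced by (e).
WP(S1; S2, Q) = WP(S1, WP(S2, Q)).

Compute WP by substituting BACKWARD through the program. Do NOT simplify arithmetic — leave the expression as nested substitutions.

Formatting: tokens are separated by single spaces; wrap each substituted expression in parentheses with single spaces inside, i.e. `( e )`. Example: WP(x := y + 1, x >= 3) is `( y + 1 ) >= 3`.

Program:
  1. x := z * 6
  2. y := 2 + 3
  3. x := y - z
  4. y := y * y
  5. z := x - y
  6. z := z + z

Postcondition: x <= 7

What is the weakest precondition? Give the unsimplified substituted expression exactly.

Answer: ( ( 2 + 3 ) - z ) <= 7

Derivation:
post: x <= 7
stmt 6: z := z + z  -- replace 0 occurrence(s) of z with (z + z)
  => x <= 7
stmt 5: z := x - y  -- replace 0 occurrence(s) of z with (x - y)
  => x <= 7
stmt 4: y := y * y  -- replace 0 occurrence(s) of y with (y * y)
  => x <= 7
stmt 3: x := y - z  -- replace 1 occurrence(s) of x with (y - z)
  => ( y - z ) <= 7
stmt 2: y := 2 + 3  -- replace 1 occurrence(s) of y with (2 + 3)
  => ( ( 2 + 3 ) - z ) <= 7
stmt 1: x := z * 6  -- replace 0 occurrence(s) of x with (z * 6)
  => ( ( 2 + 3 ) - z ) <= 7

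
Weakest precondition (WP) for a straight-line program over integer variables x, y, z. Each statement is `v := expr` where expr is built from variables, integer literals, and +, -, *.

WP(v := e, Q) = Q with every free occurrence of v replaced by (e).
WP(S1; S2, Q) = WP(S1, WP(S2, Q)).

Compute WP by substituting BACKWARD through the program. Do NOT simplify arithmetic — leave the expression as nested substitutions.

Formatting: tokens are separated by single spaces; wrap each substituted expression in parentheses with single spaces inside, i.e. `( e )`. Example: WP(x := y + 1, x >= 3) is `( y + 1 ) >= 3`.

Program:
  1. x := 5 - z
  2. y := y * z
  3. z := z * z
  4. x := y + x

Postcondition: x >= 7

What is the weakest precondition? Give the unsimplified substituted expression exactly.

Answer: ( ( y * z ) + ( 5 - z ) ) >= 7

Derivation:
post: x >= 7
stmt 4: x := y + x  -- replace 1 occurrence(s) of x with (y + x)
  => ( y + x ) >= 7
stmt 3: z := z * z  -- replace 0 occurrence(s) of z with (z * z)
  => ( y + x ) >= 7
stmt 2: y := y * z  -- replace 1 occurrence(s) of y with (y * z)
  => ( ( y * z ) + x ) >= 7
stmt 1: x := 5 - z  -- replace 1 occurrence(s) of x with (5 - z)
  => ( ( y * z ) + ( 5 - z ) ) >= 7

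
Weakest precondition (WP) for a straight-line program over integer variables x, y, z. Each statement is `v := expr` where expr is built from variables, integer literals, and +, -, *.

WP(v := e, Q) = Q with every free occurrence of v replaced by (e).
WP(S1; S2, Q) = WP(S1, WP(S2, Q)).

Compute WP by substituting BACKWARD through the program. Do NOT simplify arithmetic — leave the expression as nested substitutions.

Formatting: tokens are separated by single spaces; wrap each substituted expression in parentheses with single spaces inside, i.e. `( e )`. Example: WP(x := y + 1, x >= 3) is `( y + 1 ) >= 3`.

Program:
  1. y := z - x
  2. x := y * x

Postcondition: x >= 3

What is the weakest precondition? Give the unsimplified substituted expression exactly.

post: x >= 3
stmt 2: x := y * x  -- replace 1 occurrence(s) of x with (y * x)
  => ( y * x ) >= 3
stmt 1: y := z - x  -- replace 1 occurrence(s) of y with (z - x)
  => ( ( z - x ) * x ) >= 3

Answer: ( ( z - x ) * x ) >= 3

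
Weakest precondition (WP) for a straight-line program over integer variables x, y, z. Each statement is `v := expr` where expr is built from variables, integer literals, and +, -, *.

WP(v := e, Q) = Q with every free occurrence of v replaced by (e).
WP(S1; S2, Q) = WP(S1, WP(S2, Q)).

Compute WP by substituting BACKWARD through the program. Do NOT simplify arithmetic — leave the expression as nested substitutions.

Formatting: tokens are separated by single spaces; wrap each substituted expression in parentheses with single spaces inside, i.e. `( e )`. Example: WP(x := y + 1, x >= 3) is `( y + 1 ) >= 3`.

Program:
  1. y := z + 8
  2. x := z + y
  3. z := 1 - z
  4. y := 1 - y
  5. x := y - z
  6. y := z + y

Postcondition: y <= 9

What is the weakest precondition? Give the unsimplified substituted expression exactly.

post: y <= 9
stmt 6: y := z + y  -- replace 1 occurrence(s) of y with (z + y)
  => ( z + y ) <= 9
stmt 5: x := y - z  -- replace 0 occurrence(s) of x with (y - z)
  => ( z + y ) <= 9
stmt 4: y := 1 - y  -- replace 1 occurrence(s) of y with (1 - y)
  => ( z + ( 1 - y ) ) <= 9
stmt 3: z := 1 - z  -- replace 1 occurrence(s) of z with (1 - z)
  => ( ( 1 - z ) + ( 1 - y ) ) <= 9
stmt 2: x := z + y  -- replace 0 occurrence(s) of x with (z + y)
  => ( ( 1 - z ) + ( 1 - y ) ) <= 9
stmt 1: y := z + 8  -- replace 1 occurrence(s) of y with (z + 8)
  => ( ( 1 - z ) + ( 1 - ( z + 8 ) ) ) <= 9

Answer: ( ( 1 - z ) + ( 1 - ( z + 8 ) ) ) <= 9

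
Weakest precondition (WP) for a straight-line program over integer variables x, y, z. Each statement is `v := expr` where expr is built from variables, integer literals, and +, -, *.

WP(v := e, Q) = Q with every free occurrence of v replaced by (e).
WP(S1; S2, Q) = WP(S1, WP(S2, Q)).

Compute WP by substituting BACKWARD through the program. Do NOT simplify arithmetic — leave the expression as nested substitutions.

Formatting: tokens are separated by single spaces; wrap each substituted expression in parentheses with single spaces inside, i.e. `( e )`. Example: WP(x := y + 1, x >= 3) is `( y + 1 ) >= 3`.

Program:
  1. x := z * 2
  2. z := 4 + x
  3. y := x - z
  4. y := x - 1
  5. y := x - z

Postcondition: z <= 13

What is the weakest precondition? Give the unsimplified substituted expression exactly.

Answer: ( 4 + ( z * 2 ) ) <= 13

Derivation:
post: z <= 13
stmt 5: y := x - z  -- replace 0 occurrence(s) of y with (x - z)
  => z <= 13
stmt 4: y := x - 1  -- replace 0 occurrence(s) of y with (x - 1)
  => z <= 13
stmt 3: y := x - z  -- replace 0 occurrence(s) of y with (x - z)
  => z <= 13
stmt 2: z := 4 + x  -- replace 1 occurrence(s) of z with (4 + x)
  => ( 4 + x ) <= 13
stmt 1: x := z * 2  -- replace 1 occurrence(s) of x with (z * 2)
  => ( 4 + ( z * 2 ) ) <= 13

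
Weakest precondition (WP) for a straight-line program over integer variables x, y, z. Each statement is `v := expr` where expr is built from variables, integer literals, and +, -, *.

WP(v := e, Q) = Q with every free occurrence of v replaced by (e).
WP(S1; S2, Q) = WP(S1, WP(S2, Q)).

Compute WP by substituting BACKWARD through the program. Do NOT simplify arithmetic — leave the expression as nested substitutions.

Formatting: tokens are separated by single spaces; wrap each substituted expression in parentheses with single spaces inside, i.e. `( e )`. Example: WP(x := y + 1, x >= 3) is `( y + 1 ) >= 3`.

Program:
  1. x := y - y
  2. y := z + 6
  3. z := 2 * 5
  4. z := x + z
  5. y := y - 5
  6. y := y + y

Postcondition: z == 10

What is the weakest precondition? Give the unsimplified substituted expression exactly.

Answer: ( ( y - y ) + ( 2 * 5 ) ) == 10

Derivation:
post: z == 10
stmt 6: y := y + y  -- replace 0 occurrence(s) of y with (y + y)
  => z == 10
stmt 5: y := y - 5  -- replace 0 occurrence(s) of y with (y - 5)
  => z == 10
stmt 4: z := x + z  -- replace 1 occurrence(s) of z with (x + z)
  => ( x + z ) == 10
stmt 3: z := 2 * 5  -- replace 1 occurrence(s) of z with (2 * 5)
  => ( x + ( 2 * 5 ) ) == 10
stmt 2: y := z + 6  -- replace 0 occurrence(s) of y with (z + 6)
  => ( x + ( 2 * 5 ) ) == 10
stmt 1: x := y - y  -- replace 1 occurrence(s) of x with (y - y)
  => ( ( y - y ) + ( 2 * 5 ) ) == 10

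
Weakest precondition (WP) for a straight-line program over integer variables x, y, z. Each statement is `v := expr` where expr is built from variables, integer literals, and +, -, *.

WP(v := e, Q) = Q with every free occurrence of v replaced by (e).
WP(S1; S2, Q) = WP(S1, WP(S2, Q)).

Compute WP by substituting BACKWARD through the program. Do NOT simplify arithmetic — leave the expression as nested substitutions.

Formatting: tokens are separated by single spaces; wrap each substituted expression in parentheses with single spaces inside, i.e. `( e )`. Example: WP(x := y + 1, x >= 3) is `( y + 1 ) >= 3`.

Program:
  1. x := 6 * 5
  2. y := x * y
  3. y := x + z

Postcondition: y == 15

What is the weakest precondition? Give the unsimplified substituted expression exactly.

post: y == 15
stmt 3: y := x + z  -- replace 1 occurrence(s) of y with (x + z)
  => ( x + z ) == 15
stmt 2: y := x * y  -- replace 0 occurrence(s) of y with (x * y)
  => ( x + z ) == 15
stmt 1: x := 6 * 5  -- replace 1 occurrence(s) of x with (6 * 5)
  => ( ( 6 * 5 ) + z ) == 15

Answer: ( ( 6 * 5 ) + z ) == 15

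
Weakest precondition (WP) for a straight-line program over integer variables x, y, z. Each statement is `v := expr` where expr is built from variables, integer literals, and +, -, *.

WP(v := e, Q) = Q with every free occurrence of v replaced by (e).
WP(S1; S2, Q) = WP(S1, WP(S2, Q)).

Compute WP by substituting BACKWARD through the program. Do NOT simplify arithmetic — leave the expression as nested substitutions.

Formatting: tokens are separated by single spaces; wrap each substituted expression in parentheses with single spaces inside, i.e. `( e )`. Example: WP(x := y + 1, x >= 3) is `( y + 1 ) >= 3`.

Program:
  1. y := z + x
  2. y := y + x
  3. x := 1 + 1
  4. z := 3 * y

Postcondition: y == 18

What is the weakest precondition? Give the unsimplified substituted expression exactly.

post: y == 18
stmt 4: z := 3 * y  -- replace 0 occurrence(s) of z with (3 * y)
  => y == 18
stmt 3: x := 1 + 1  -- replace 0 occurrence(s) of x with (1 + 1)
  => y == 18
stmt 2: y := y + x  -- replace 1 occurrence(s) of y with (y + x)
  => ( y + x ) == 18
stmt 1: y := z + x  -- replace 1 occurrence(s) of y with (z + x)
  => ( ( z + x ) + x ) == 18

Answer: ( ( z + x ) + x ) == 18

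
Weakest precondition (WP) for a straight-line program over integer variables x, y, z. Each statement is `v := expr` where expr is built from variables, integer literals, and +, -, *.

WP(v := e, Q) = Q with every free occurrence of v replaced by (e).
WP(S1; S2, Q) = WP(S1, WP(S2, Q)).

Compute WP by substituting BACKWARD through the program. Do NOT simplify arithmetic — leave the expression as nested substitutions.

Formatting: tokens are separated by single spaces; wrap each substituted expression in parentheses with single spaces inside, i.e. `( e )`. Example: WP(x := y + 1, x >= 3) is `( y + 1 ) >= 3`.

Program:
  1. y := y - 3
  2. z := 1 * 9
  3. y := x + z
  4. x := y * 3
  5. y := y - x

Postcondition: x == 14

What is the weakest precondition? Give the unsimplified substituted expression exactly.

post: x == 14
stmt 5: y := y - x  -- replace 0 occurrence(s) of y with (y - x)
  => x == 14
stmt 4: x := y * 3  -- replace 1 occurrence(s) of x with (y * 3)
  => ( y * 3 ) == 14
stmt 3: y := x + z  -- replace 1 occurrence(s) of y with (x + z)
  => ( ( x + z ) * 3 ) == 14
stmt 2: z := 1 * 9  -- replace 1 occurrence(s) of z with (1 * 9)
  => ( ( x + ( 1 * 9 ) ) * 3 ) == 14
stmt 1: y := y - 3  -- replace 0 occurrence(s) of y with (y - 3)
  => ( ( x + ( 1 * 9 ) ) * 3 ) == 14

Answer: ( ( x + ( 1 * 9 ) ) * 3 ) == 14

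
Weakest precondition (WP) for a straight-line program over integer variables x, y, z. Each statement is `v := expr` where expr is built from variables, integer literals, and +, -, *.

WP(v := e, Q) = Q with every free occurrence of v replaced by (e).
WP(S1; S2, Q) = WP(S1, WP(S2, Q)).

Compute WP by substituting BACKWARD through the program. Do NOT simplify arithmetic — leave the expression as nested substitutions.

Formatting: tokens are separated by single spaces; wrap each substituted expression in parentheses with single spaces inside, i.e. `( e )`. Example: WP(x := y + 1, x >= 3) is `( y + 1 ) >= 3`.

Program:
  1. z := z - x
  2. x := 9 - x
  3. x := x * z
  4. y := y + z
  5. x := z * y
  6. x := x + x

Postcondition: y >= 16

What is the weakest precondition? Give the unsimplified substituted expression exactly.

post: y >= 16
stmt 6: x := x + x  -- replace 0 occurrence(s) of x with (x + x)
  => y >= 16
stmt 5: x := z * y  -- replace 0 occurrence(s) of x with (z * y)
  => y >= 16
stmt 4: y := y + z  -- replace 1 occurrence(s) of y with (y + z)
  => ( y + z ) >= 16
stmt 3: x := x * z  -- replace 0 occurrence(s) of x with (x * z)
  => ( y + z ) >= 16
stmt 2: x := 9 - x  -- replace 0 occurrence(s) of x with (9 - x)
  => ( y + z ) >= 16
stmt 1: z := z - x  -- replace 1 occurrence(s) of z with (z - x)
  => ( y + ( z - x ) ) >= 16

Answer: ( y + ( z - x ) ) >= 16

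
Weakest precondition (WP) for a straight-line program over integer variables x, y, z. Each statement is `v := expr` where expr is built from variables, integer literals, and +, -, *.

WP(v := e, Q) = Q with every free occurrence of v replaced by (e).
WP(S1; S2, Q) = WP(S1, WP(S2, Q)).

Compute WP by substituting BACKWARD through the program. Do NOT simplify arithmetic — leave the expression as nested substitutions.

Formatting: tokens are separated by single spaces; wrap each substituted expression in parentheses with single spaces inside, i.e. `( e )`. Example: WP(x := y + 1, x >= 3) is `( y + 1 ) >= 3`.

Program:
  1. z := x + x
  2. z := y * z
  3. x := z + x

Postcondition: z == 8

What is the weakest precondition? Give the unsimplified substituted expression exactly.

Answer: ( y * ( x + x ) ) == 8

Derivation:
post: z == 8
stmt 3: x := z + x  -- replace 0 occurrence(s) of x with (z + x)
  => z == 8
stmt 2: z := y * z  -- replace 1 occurrence(s) of z with (y * z)
  => ( y * z ) == 8
stmt 1: z := x + x  -- replace 1 occurrence(s) of z with (x + x)
  => ( y * ( x + x ) ) == 8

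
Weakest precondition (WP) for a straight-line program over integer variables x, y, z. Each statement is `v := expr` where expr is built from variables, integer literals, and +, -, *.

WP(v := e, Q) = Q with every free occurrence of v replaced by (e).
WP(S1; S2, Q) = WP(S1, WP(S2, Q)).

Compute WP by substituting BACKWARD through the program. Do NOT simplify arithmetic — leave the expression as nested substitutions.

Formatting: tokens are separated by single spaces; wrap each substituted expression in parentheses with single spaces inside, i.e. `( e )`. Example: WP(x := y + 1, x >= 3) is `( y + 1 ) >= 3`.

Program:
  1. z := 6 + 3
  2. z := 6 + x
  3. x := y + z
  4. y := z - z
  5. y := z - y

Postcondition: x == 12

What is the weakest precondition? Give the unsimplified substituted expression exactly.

post: x == 12
stmt 5: y := z - y  -- replace 0 occurrence(s) of y with (z - y)
  => x == 12
stmt 4: y := z - z  -- replace 0 occurrence(s) of y with (z - z)
  => x == 12
stmt 3: x := y + z  -- replace 1 occurrence(s) of x with (y + z)
  => ( y + z ) == 12
stmt 2: z := 6 + x  -- replace 1 occurrence(s) of z with (6 + x)
  => ( y + ( 6 + x ) ) == 12
stmt 1: z := 6 + 3  -- replace 0 occurrence(s) of z with (6 + 3)
  => ( y + ( 6 + x ) ) == 12

Answer: ( y + ( 6 + x ) ) == 12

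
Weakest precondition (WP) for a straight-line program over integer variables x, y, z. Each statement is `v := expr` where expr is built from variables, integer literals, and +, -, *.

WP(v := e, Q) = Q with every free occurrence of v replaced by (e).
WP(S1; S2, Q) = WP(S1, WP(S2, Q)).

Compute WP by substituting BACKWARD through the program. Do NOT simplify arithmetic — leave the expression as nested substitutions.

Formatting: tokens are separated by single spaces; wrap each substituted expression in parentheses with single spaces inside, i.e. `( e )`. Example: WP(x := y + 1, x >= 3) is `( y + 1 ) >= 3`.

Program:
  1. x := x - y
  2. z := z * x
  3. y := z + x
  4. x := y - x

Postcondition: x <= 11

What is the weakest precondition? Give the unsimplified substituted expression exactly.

post: x <= 11
stmt 4: x := y - x  -- replace 1 occurrence(s) of x with (y - x)
  => ( y - x ) <= 11
stmt 3: y := z + x  -- replace 1 occurrence(s) of y with (z + x)
  => ( ( z + x ) - x ) <= 11
stmt 2: z := z * x  -- replace 1 occurrence(s) of z with (z * x)
  => ( ( ( z * x ) + x ) - x ) <= 11
stmt 1: x := x - y  -- replace 3 occurrence(s) of x with (x - y)
  => ( ( ( z * ( x - y ) ) + ( x - y ) ) - ( x - y ) ) <= 11

Answer: ( ( ( z * ( x - y ) ) + ( x - y ) ) - ( x - y ) ) <= 11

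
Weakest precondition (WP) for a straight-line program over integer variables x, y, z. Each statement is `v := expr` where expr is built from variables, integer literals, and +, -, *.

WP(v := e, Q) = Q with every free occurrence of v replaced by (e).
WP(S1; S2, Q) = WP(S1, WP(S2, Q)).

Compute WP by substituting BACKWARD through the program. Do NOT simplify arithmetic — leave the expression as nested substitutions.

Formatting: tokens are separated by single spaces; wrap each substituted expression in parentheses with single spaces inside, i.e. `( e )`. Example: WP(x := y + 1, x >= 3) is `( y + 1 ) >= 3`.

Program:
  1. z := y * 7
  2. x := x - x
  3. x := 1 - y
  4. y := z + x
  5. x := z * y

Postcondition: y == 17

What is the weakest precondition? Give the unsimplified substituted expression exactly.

post: y == 17
stmt 5: x := z * y  -- replace 0 occurrence(s) of x with (z * y)
  => y == 17
stmt 4: y := z + x  -- replace 1 occurrence(s) of y with (z + x)
  => ( z + x ) == 17
stmt 3: x := 1 - y  -- replace 1 occurrence(s) of x with (1 - y)
  => ( z + ( 1 - y ) ) == 17
stmt 2: x := x - x  -- replace 0 occurrence(s) of x with (x - x)
  => ( z + ( 1 - y ) ) == 17
stmt 1: z := y * 7  -- replace 1 occurrence(s) of z with (y * 7)
  => ( ( y * 7 ) + ( 1 - y ) ) == 17

Answer: ( ( y * 7 ) + ( 1 - y ) ) == 17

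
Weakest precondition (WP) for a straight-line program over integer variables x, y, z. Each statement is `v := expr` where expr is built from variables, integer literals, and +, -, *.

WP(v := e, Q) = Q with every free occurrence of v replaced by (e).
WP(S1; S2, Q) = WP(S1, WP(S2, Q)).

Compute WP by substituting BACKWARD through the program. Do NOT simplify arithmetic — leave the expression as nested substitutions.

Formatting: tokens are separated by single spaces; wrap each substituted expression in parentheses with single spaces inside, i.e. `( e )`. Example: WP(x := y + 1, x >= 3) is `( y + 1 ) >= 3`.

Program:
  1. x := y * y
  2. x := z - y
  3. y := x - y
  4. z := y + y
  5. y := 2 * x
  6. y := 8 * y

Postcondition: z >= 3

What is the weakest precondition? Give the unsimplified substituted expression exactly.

Answer: ( ( ( z - y ) - y ) + ( ( z - y ) - y ) ) >= 3

Derivation:
post: z >= 3
stmt 6: y := 8 * y  -- replace 0 occurrence(s) of y with (8 * y)
  => z >= 3
stmt 5: y := 2 * x  -- replace 0 occurrence(s) of y with (2 * x)
  => z >= 3
stmt 4: z := y + y  -- replace 1 occurrence(s) of z with (y + y)
  => ( y + y ) >= 3
stmt 3: y := x - y  -- replace 2 occurrence(s) of y with (x - y)
  => ( ( x - y ) + ( x - y ) ) >= 3
stmt 2: x := z - y  -- replace 2 occurrence(s) of x with (z - y)
  => ( ( ( z - y ) - y ) + ( ( z - y ) - y ) ) >= 3
stmt 1: x := y * y  -- replace 0 occurrence(s) of x with (y * y)
  => ( ( ( z - y ) - y ) + ( ( z - y ) - y ) ) >= 3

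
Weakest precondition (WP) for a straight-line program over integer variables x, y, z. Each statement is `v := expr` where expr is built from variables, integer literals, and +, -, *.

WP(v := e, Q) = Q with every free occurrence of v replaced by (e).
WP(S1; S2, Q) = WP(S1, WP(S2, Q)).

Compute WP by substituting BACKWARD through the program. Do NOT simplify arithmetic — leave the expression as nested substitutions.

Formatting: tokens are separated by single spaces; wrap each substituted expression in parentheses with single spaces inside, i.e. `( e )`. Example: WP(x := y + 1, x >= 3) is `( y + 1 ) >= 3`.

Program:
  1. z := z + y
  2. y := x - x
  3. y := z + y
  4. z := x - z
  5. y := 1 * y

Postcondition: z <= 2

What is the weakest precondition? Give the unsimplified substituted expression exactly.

post: z <= 2
stmt 5: y := 1 * y  -- replace 0 occurrence(s) of y with (1 * y)
  => z <= 2
stmt 4: z := x - z  -- replace 1 occurrence(s) of z with (x - z)
  => ( x - z ) <= 2
stmt 3: y := z + y  -- replace 0 occurrence(s) of y with (z + y)
  => ( x - z ) <= 2
stmt 2: y := x - x  -- replace 0 occurrence(s) of y with (x - x)
  => ( x - z ) <= 2
stmt 1: z := z + y  -- replace 1 occurrence(s) of z with (z + y)
  => ( x - ( z + y ) ) <= 2

Answer: ( x - ( z + y ) ) <= 2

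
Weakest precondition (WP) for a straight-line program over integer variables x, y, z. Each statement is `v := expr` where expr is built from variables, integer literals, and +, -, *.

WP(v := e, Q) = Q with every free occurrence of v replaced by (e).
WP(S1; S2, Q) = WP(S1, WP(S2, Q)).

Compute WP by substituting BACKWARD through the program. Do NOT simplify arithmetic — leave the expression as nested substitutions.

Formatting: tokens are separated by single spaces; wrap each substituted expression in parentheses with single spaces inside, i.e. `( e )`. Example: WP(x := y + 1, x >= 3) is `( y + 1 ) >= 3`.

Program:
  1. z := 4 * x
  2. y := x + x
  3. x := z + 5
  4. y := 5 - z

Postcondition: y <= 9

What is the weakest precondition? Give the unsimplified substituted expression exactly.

Answer: ( 5 - ( 4 * x ) ) <= 9

Derivation:
post: y <= 9
stmt 4: y := 5 - z  -- replace 1 occurrence(s) of y with (5 - z)
  => ( 5 - z ) <= 9
stmt 3: x := z + 5  -- replace 0 occurrence(s) of x with (z + 5)
  => ( 5 - z ) <= 9
stmt 2: y := x + x  -- replace 0 occurrence(s) of y with (x + x)
  => ( 5 - z ) <= 9
stmt 1: z := 4 * x  -- replace 1 occurrence(s) of z with (4 * x)
  => ( 5 - ( 4 * x ) ) <= 9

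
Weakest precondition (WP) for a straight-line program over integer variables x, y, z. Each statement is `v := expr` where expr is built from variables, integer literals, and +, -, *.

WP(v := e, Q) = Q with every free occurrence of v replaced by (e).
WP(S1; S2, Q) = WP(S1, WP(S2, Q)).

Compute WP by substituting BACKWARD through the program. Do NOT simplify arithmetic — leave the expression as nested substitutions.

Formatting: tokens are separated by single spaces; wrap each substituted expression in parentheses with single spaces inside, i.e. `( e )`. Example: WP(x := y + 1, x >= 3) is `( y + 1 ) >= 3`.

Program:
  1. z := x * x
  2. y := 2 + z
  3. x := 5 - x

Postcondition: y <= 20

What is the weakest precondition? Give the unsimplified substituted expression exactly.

post: y <= 20
stmt 3: x := 5 - x  -- replace 0 occurrence(s) of x with (5 - x)
  => y <= 20
stmt 2: y := 2 + z  -- replace 1 occurrence(s) of y with (2 + z)
  => ( 2 + z ) <= 20
stmt 1: z := x * x  -- replace 1 occurrence(s) of z with (x * x)
  => ( 2 + ( x * x ) ) <= 20

Answer: ( 2 + ( x * x ) ) <= 20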